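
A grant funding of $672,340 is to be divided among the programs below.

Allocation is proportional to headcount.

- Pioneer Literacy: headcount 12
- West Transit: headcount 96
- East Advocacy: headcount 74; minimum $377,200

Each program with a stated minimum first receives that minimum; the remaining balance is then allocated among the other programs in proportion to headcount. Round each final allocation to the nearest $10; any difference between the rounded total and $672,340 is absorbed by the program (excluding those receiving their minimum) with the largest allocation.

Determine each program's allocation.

Pioneer Literacy: $32,790 · West Transit: $262,350 · East Advocacy: $377,200

Minimums first: East Advocacy $377,200. Remaining pool $295,140.
Remaining pool split over remaining headcount 108: Pioneer Literacy 32,793.33 → $32,790; West Transit 262,346.67 → $262,350.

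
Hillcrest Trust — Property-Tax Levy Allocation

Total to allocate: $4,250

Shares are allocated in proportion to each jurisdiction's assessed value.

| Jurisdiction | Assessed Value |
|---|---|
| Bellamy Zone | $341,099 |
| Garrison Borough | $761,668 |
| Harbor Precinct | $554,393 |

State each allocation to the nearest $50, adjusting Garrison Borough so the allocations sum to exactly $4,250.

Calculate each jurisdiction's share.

Assessed value total: 1,657,160.
Pro-rata amounts: Bellamy Zone 341,099/1,657,160 × $4,250 = 874.79; Garrison Borough 761,668/1,657,160 × $4,250 = 1,953.40; Harbor Precinct 554,393/1,657,160 × $4,250 = 1,421.81.
At nearest $50: Bellamy Zone $850; Garrison Borough $1,950; Harbor Precinct $1,400. Sum = $4,200.
Difference $4,250 − $4,200 = +$50 applied to Garrison Borough: Garrison Borough becomes $2,000.

Bellamy Zone: $850 · Garrison Borough: $2,000 · Harbor Precinct: $1,400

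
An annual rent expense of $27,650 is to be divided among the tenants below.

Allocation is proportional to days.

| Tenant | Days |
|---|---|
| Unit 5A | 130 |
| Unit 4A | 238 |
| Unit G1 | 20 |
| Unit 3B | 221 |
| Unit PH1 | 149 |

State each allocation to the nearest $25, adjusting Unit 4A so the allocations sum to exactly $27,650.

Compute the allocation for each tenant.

Total days = 758.
Proportional shares: Unit 5A 130/758 × $27,650 = 4,742.08; Unit 4A 238/758 × $27,650 = 8,681.66; Unit G1 20/758 × $27,650 = 729.55; Unit 3B 221/758 × $27,650 = 8,061.54; Unit PH1 149/758 × $27,650 = 5,435.16.
After rounding ($25): Unit 5A $4,750; Unit 4A $8,675; Unit G1 $725; Unit 3B $8,050; Unit PH1 $5,425. Sum = $27,625.
Difference $27,650 − $27,625 = +$25 applied to Unit 4A: Unit 4A becomes $8,700.

Unit 5A: $4,750; Unit 4A: $8,700; Unit G1: $725; Unit 3B: $8,050; Unit PH1: $5,425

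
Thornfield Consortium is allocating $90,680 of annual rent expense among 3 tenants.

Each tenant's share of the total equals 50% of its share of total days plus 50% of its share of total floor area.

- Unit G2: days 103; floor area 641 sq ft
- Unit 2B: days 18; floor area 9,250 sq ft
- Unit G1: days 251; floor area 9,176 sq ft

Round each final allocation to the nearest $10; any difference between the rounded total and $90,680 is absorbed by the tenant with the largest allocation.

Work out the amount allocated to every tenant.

Unit G2: $14,080 · Unit 2B: $24,190 · Unit G1: $52,410

Days total 372; floor area total 19,067.
Composite weights (50% days + 50% floor area): Unit G2 0.1553; Unit 2B 0.2668; Unit G1 0.5780.
Unrounded shares: Unit G2 14,078.07; Unit 2B 24,189.73; Unit G1 52,412.20.
At nearest $10: Unit G2 $14,080; Unit 2B $24,190; Unit G1 $52,410. Sum = $90,680.
No rounding difference to absorb.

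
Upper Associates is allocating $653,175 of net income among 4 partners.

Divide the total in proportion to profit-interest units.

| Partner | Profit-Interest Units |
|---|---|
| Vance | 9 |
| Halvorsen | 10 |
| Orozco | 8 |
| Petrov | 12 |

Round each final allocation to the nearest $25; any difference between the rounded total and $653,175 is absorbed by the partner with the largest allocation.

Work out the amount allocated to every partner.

Vance: $150,725; Halvorsen: $167,475; Orozco: $133,975; Petrov: $201,000

Sum of profit-interest units: 39.
Proportional shares: Vance 9/39 × $653,175 = 150,732.69; Halvorsen 10/39 × $653,175 = 167,480.77; Orozco 8/39 × $653,175 = 133,984.62; Petrov 12/39 × $653,175 = 200,976.92.
After rounding ($25): Vance $150,725; Halvorsen $167,475; Orozco $133,975; Petrov $200,975. Sum = $653,150.
Difference $653,175 − $653,150 = +$25 applied to largest allocation (Petrov): Petrov becomes $201,000.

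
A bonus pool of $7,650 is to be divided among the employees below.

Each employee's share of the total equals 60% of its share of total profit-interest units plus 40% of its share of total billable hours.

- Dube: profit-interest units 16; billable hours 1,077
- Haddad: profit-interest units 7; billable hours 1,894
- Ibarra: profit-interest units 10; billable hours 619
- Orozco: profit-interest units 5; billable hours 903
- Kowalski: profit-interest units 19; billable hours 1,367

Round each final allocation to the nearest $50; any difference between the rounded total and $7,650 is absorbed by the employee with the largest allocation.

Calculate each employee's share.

Dube: $1,850; Haddad: $1,550; Ibarra: $1,150; Orozco: $850; Kowalski: $2,250

Profit-interest units total 57; billable hours total 5,860.
Composite weights (60% profit-interest units + 40% billable hours): Dube 0.2419; Haddad 0.2030; Ibarra 0.1475; Orozco 0.1143; Kowalski 0.2933.
Raw shares: Dube 1,850.81; Haddad 1,552.70; Ibarra 1,128.50; Orozco 874.16; Kowalski 2,243.83.
Rounded to nearest $50: Dube $1,850; Haddad $1,550; Ibarra $1,150; Orozco $850; Kowalski $2,250. Sum = $7,650.
Sum already equals the total — no adjustment.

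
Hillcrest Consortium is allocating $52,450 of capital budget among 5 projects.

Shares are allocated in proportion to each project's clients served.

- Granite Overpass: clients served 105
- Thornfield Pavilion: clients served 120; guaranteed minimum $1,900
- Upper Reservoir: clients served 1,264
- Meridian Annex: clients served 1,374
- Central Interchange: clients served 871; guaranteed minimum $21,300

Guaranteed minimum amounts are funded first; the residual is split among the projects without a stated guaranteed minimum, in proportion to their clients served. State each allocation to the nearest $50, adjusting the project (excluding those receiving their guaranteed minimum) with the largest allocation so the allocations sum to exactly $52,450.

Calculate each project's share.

Granite Overpass: $1,100 | Thornfield Pavilion: $1,900 | Upper Reservoir: $13,500 | Meridian Annex: $14,650 | Central Interchange: $21,300

Minimums first: Thornfield Pavilion $1,900; Central Interchange $21,300. Remaining pool $29,250.
Remaining pool split over remaining clients served 2,743: Granite Overpass 1,119.67 → $1,100; Upper Reservoir 13,478.67 → $13,500; Meridian Annex 14,651.66 → $14,650.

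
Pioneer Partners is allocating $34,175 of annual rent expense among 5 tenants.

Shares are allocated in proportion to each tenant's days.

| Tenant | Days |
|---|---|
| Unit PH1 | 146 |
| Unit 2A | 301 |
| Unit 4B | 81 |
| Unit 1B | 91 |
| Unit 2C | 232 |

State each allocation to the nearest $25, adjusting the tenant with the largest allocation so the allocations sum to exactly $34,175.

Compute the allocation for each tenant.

Combined days = 851.
Proportional shares: Unit PH1 146/851 × $34,175 = 5,863.16; Unit 2A 301/851 × $34,175 = 12,087.75; Unit 4B 81/851 × $34,175 = 3,252.85; Unit 1B 91/851 × $34,175 = 3,654.44; Unit 2C 232/851 × $34,175 = 9,316.80.
Rounded to nearest $25: Unit PH1 $5,875; Unit 2A $12,100; Unit 4B $3,250; Unit 1B $3,650; Unit 2C $9,325. Sum = $34,200.
Difference $34,175 − $34,200 = −$25 applied to largest allocation (Unit 2A): Unit 2A becomes $12,075.

Unit PH1: $5,875; Unit 2A: $12,075; Unit 4B: $3,250; Unit 1B: $3,650; Unit 2C: $9,325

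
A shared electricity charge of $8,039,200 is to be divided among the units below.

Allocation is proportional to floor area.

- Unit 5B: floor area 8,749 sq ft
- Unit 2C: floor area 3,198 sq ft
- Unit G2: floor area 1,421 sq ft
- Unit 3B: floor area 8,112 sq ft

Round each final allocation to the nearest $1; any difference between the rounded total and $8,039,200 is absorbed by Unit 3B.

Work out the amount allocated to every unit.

Unit 5B: $3,274,440 | Unit 2C: $1,196,898 | Unit G2: $531,830 | Unit 3B: $3,036,032

Combined floor area = 21,480.
Proportional shares: Unit 5B 8,749/21,480 × $8,039,200 = 3,274,439.52; Unit 2C 3,198/21,480 × $8,039,200 = 1,196,897.65; Unit G2 1,421/21,480 × $8,039,200 = 531,829.76; Unit 3B 8,112/21,480 × $8,039,200 = 3,036,033.07.
Rounded to nearest $1: Unit 5B $3,274,440; Unit 2C $1,196,898; Unit G2 $531,830; Unit 3B $3,036,033. Sum = $8,039,201.
Difference $8,039,200 − $8,039,201 = −$1 applied to Unit 3B: Unit 3B becomes $3,036,032.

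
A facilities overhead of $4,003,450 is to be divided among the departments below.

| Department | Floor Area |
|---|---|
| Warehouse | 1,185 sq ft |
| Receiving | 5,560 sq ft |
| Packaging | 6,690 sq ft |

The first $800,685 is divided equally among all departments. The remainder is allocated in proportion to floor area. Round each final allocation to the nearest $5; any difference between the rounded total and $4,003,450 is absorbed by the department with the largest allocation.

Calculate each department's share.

$800,685 shared equally gives $266,895 per department.
Remainder $3,202,765 by floor area (total 13,435): Warehouse 282,491.74 → $282,490; Receiving 1,325,446.48 → $1,325,445; Packaging 1,594,826.78 → $1,594,825.
Rounding difference +$5 on remainder applied to Packaging.
Totals: Warehouse $266,895 + $282,490 = $549,385; Receiving $266,895 + $1,325,445 = $1,592,340; Packaging $266,895 + $1,594,830 = $1,861,725.

Warehouse: $549,385 · Receiving: $1,592,340 · Packaging: $1,861,725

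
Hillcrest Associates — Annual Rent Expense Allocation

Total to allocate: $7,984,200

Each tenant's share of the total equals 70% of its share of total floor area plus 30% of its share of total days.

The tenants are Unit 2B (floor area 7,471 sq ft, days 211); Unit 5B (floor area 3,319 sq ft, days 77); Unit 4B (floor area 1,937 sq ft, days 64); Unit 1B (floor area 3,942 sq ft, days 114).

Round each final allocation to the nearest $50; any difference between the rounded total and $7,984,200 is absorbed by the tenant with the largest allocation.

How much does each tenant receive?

Floor area total 16,669; days total 466.
Combined weights (70% floor area + 30% days): Unit 2B 0.4496; Unit 5B 0.1889; Unit 4B 0.1225; Unit 1B 0.2389.
Raw shares: Unit 2B 3,589,496.61; Unit 5B 1,508,609.02; Unit 4B 978,418.43; Unit 1B 1,907,675.94.
After rounding ($50): Unit 2B $3,589,500; Unit 5B $1,508,600; Unit 4B $978,400; Unit 1B $1,907,700. Sum = $7,984,200.
Sum already equals the total — no adjustment.

Unit 2B: $3,589,500; Unit 5B: $1,508,600; Unit 4B: $978,400; Unit 1B: $1,907,700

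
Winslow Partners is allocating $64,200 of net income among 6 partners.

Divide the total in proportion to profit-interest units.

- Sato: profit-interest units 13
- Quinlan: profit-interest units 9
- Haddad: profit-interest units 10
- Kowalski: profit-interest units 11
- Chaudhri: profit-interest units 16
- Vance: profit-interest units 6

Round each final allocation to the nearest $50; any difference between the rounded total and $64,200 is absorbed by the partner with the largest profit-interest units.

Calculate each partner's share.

Sato: $12,850; Quinlan: $8,900; Haddad: $9,900; Kowalski: $10,850; Chaudhri: $15,750; Vance: $5,950

Sum of profit-interest units: 65.
Proportional shares: Sato 13/65 × $64,200 = 12,840.00; Quinlan 9/65 × $64,200 = 8,889.23; Haddad 10/65 × $64,200 = 9,876.92; Kowalski 11/65 × $64,200 = 10,864.62; Chaudhri 16/65 × $64,200 = 15,803.08; Vance 6/65 × $64,200 = 5,926.15.
At nearest $50: Sato $12,850; Quinlan $8,900; Haddad $9,900; Kowalski $10,850; Chaudhri $15,800; Vance $5,950. Sum = $64,250.
Difference $64,200 − $64,250 = −$50 applied to largest profit-interest units (Chaudhri): Chaudhri becomes $15,750.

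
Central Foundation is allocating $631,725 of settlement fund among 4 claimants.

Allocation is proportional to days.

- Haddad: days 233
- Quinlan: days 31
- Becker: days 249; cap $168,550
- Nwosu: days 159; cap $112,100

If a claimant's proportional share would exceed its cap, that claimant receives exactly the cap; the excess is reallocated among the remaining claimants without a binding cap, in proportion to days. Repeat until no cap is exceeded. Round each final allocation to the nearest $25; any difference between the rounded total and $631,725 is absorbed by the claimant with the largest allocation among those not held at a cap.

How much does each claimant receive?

Haddad: $309,850; Quinlan: $41,225; Becker: $168,550; Nwosu: $112,100

Combined days = 672.
Unconstrained shares: Haddad 219,035.60; Quinlan 29,142.08; Becker 234,076.67; Nwosu 149,470.65.
Capped: Becker ($168,550), Nwosu ($112,100); remaining pool $351,075 reallocated over remaining days 264.
Redistributed shares: Haddad 309,850.28 → $309,850; Quinlan 41,224.72 → $41,225.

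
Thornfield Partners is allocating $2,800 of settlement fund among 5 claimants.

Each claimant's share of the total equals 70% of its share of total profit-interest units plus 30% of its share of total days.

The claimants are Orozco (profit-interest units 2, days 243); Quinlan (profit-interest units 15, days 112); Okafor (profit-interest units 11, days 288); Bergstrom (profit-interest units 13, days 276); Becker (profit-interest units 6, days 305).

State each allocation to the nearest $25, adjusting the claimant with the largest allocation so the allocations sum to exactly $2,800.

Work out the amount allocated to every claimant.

Orozco: $250; Quinlan: $700; Okafor: $650; Bergstrom: $750; Becker: $450

Profit-interest units total 47; days total 1,224.
Composite weights (70% profit-interest units + 30% days): Orozco 0.0893; Quinlan 0.2509; Okafor 0.2344; Bergstrom 0.2613; Becker 0.1641.
Raw shares: Orozco 250.17; Quinlan 702.39; Okafor 656.37; Bergstrom 731.54; Becker 459.53.
Rounded to nearest $25: Orozco $250; Quinlan $700; Okafor $650; Bergstrom $725; Becker $450. Sum = $2,775.
Difference $2,800 − $2,775 = +$25 applied to largest allocation (Bergstrom): Bergstrom becomes $750.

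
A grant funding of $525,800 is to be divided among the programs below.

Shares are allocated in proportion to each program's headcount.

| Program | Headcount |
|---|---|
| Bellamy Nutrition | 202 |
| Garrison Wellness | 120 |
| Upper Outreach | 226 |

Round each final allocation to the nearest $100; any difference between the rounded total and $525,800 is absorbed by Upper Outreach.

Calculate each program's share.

Bellamy Nutrition: $193,800 · Garrison Wellness: $115,100 · Upper Outreach: $216,900

Headcount total: 548.
Unrounded shares: Bellamy Nutrition 202/548 × $525,800 = 193,816.79; Garrison Wellness 120/548 × $525,800 = 115,138.69; Upper Outreach 226/548 × $525,800 = 216,844.53.
After rounding ($100): Bellamy Nutrition $193,800; Garrison Wellness $115,100; Upper Outreach $216,800. Sum = $525,700.
Difference $525,800 − $525,700 = +$100 applied to Upper Outreach: Upper Outreach becomes $216,900.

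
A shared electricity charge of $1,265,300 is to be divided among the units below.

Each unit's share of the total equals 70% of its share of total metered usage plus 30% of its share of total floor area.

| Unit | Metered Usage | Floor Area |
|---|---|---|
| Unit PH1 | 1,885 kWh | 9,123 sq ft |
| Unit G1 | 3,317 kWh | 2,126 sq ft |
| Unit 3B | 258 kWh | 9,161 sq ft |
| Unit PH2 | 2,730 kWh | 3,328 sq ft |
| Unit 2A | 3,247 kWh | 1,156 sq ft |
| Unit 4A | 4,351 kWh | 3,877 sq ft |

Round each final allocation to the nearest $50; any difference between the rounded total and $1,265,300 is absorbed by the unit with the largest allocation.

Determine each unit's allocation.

Unit PH1: $226,100; Unit G1: $214,150; Unit 3B: $135,350; Unit PH2: $197,050; Unit 2A: $197,400; Unit 4A: $295,250

Totals — metered usage 15,788, floor area 28,771.
Combined weights (70% metered usage + 30% floor area): Unit PH1 0.1787; Unit G1 0.1692; Unit 3B 0.1070; Unit PH2 0.1557; Unit 2A 0.1560; Unit 4A 0.2333.
Proportional shares: Unit PH1 226,113.12; Unit G1 214,133.74; Unit 3B 135,339.45; Unit PH2 197,061.50; Unit 2A 197,409.04; Unit 4A 295,243.16.
At nearest $50: Unit PH1 $226,100; Unit G1 $214,150; Unit 3B $135,350; Unit PH2 $197,050; Unit 2A $197,400; Unit 4A $295,250. Sum = $1,265,300.
No rounding difference to absorb.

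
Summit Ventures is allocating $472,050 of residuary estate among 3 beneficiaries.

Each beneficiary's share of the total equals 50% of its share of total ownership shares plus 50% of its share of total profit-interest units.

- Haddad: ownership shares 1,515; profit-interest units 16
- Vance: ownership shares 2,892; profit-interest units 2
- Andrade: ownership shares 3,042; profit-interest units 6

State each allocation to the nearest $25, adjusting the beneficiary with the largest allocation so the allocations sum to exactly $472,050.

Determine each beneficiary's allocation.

Haddad: $205,350 | Vance: $111,300 | Andrade: $155,400

Ownership shares total 7,449; profit-interest units total 24.
Combined weights (50% ownership shares + 50% profit-interest units): Haddad 0.4350; Vance 0.2358; Andrade 0.3292.
Raw shares: Haddad 205,353.47; Vance 111,303.10; Andrade 155,393.42.
After rounding ($25): Haddad $205,350; Vance $111,300; Andrade $155,400. Sum = $472,050.
No rounding difference to absorb.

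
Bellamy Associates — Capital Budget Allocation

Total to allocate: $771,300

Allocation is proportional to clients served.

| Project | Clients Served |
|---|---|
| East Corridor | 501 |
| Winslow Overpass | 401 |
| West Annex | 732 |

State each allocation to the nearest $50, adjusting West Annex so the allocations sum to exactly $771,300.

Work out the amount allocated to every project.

East Corridor: $236,500 | Winslow Overpass: $189,300 | West Annex: $345,500

Combined clients served = 1,634.
Pro-rata amounts: East Corridor 501/1,634 × $771,300 = 236,487.94; Winslow Overpass 401/1,634 × $771,300 = 189,284.76; West Annex 732/1,634 × $771,300 = 345,527.29.
After rounding ($50): East Corridor $236,500; Winslow Overpass $189,300; West Annex $345,550. Sum = $771,350.
Difference $771,300 − $771,350 = −$50 applied to West Annex: West Annex becomes $345,500.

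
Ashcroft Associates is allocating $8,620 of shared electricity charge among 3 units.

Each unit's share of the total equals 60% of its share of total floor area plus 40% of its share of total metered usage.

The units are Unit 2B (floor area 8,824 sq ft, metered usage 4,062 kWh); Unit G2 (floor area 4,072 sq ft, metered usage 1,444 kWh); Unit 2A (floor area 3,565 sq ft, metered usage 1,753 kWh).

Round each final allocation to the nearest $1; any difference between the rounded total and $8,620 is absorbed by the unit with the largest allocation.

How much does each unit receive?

Totals — floor area 16,461, metered usage 7,259.
Composite weights (60% floor area + 40% metered usage): Unit 2B 0.5455; Unit G2 0.2280; Unit 2A 0.2265.
Raw shares: Unit 2B 4,701.91; Unit G2 1,965.31; Unit 2A 1,952.78.
Rounded to nearest $1: Unit 2B $4,702; Unit G2 $1,965; Unit 2A $1,953. Sum = $8,620.
Rounded total matches; no reconciliation needed.

Unit 2B: $4,702; Unit G2: $1,965; Unit 2A: $1,953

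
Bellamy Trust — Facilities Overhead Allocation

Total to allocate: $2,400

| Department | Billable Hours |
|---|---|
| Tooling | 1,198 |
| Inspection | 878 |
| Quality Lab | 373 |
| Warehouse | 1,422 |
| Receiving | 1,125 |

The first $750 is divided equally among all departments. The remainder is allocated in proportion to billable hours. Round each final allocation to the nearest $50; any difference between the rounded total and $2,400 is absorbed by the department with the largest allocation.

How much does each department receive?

Tooling: $550 | Inspection: $450 | Quality Lab: $250 | Warehouse: $650 | Receiving: $500

First tranche $750 split equally: $150 each.
Remainder $1,650 by billable hours (total 4,996): Tooling 395.66 → $400; Inspection 289.97 → $300; Quality Lab 123.19 → $100; Warehouse 469.64 → $450; Receiving 371.55 → $350.
Rounding difference +$50 on remainder applied to Warehouse.
Totals: Tooling $150 + $400 = $550; Inspection $150 + $300 = $450; Quality Lab $150 + $100 = $250; Warehouse $150 + $500 = $650; Receiving $150 + $350 = $500.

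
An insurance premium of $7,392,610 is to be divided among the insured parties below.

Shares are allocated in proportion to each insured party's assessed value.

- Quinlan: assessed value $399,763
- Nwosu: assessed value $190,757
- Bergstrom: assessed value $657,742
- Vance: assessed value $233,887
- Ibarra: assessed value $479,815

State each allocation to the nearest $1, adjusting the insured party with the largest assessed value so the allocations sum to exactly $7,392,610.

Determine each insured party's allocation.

Total assessed value = 1,961,964.
Pro-rata amounts: Quinlan 399,763/1,961,964 × $7,392,610 = 1,506,292.65; Nwosu 190,757/1,961,964 × $7,392,610 = 718,765.54; Bergstrom 657,742/1,961,964 × $7,392,610 = 2,478,348.27; Vance 233,887/1,961,964 × $7,392,610 = 881,277.83; Ibarra 479,815/1,961,964 × $7,392,610 = 1,807,925.71.
At nearest $1: Quinlan $1,506,293; Nwosu $718,766; Bergstrom $2,478,348; Vance $881,278; Ibarra $1,807,926. Sum = $7,392,611.
Difference $7,392,610 − $7,392,611 = −$1 applied to largest assessed value (Bergstrom): Bergstrom becomes $2,478,347.

Quinlan: $1,506,293; Nwosu: $718,766; Bergstrom: $2,478,347; Vance: $881,278; Ibarra: $1,807,926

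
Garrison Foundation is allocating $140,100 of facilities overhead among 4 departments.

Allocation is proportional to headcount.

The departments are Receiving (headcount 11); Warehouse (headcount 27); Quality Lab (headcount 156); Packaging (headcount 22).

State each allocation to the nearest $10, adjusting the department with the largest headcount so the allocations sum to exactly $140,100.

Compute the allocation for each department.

Receiving: $7,130; Warehouse: $17,510; Quality Lab: $101,190; Packaging: $14,270

Headcount total: 216.
Pro-rata amounts: Receiving 11/216 × $140,100 = 7,134.72; Warehouse 27/216 × $140,100 = 17,512.50; Quality Lab 156/216 × $140,100 = 101,183.33; Packaging 22/216 × $140,100 = 14,269.44.
After rounding ($10): Receiving $7,130; Warehouse $17,510; Quality Lab $101,180; Packaging $14,270. Sum = $140,090.
Difference $140,100 − $140,090 = +$10 applied to largest headcount (Quality Lab): Quality Lab becomes $101,190.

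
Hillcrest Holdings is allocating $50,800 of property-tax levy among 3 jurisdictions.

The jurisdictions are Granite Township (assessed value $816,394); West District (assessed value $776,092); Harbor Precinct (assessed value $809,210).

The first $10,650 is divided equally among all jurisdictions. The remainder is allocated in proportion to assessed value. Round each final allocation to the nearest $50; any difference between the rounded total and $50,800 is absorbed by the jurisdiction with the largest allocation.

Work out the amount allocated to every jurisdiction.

Granite Township: $17,200 | West District: $16,500 | Harbor Precinct: $17,100

Equal tier: $10,650 ÷ 3 = $3,550 apiece.
Remainder $40,150 by assessed value (total 2,401,696): Granite Township 13,647.95 → $13,650; West District 12,974.20 → $12,950; Harbor Precinct 13,527.85 → $13,550.
Totals: Granite Township $3,550 + $13,650 = $17,200; West District $3,550 + $12,950 = $16,500; Harbor Precinct $3,550 + $13,550 = $17,100.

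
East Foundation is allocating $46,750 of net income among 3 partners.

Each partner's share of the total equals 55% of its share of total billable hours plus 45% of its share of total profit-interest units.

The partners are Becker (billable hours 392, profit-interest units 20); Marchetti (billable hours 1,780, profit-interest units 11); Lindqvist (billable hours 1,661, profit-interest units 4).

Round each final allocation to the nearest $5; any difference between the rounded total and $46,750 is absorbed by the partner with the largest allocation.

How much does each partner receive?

Billable hours total 3,833; profit-interest units total 35.
Composite weights (55% billable hours + 45% profit-interest units): Becker 0.3134; Marchetti 0.3968; Lindqvist 0.2898.
Proportional shares: Becker 14,651.04; Marchetti 18,552.37; Lindqvist 13,546.59.
Rounded to nearest $5: Becker $14,650; Marchetti $18,550; Lindqvist $13,545. Sum = $46,745.
Difference $46,750 − $46,745 = +$5 applied to largest allocation (Marchetti): Marchetti becomes $18,555.

Becker: $14,650; Marchetti: $18,555; Lindqvist: $13,545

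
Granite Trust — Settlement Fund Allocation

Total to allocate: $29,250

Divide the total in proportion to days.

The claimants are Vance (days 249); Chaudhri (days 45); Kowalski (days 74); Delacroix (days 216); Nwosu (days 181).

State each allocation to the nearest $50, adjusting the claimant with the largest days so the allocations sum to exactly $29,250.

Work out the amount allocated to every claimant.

Combined days = 765.
Raw shares: Vance 249/765 × $29,250 = 9,520.59; Chaudhri 45/765 × $29,250 = 1,720.59; Kowalski 74/765 × $29,250 = 2,829.41; Delacroix 216/765 × $29,250 = 8,258.82; Nwosu 181/765 × $29,250 = 6,920.59.
Rounded to nearest $50: Vance $9,500; Chaudhri $1,700; Kowalski $2,850; Delacroix $8,250; Nwosu $6,900. Sum = $29,200.
Difference $29,250 − $29,200 = +$50 applied to largest days (Vance): Vance becomes $9,550.

Vance: $9,550 | Chaudhri: $1,700 | Kowalski: $2,850 | Delacroix: $8,250 | Nwosu: $6,900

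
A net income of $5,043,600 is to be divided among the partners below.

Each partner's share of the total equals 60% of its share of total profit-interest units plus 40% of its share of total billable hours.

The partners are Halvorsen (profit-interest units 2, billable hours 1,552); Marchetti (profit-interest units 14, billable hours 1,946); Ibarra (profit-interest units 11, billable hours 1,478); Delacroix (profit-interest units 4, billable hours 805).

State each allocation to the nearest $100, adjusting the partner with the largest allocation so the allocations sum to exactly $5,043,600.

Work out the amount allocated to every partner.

Halvorsen: $736,800 · Marchetti: $2,045,800 · Ibarra: $1,589,600 · Delacroix: $671,400

Profit-interest units total 31; billable hours total 5,781.
Blended shares (60% profit-interest units + 40% billable hours): Halvorsen 0.1461; Marchetti 0.4056; Ibarra 0.3152; Delacroix 0.1331.
Proportional shares: Halvorsen 736,849.50; Marchetti 2,045,763.48; Ibarra 1,589,587.73; Delacroix 671,399.29.
After rounding ($100): Halvorsen $736,800; Marchetti $2,045,800; Ibarra $1,589,600; Delacroix $671,400. Sum = $5,043,600.
No rounding difference to absorb.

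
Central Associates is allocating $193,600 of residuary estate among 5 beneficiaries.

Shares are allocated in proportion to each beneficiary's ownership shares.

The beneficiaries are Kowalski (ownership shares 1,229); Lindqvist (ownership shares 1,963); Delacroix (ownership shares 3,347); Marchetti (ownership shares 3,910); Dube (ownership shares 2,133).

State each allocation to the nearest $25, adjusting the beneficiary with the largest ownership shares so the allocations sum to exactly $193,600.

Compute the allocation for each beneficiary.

Kowalski: $18,900 · Lindqvist: $30,200 · Delacroix: $51,500 · Marchetti: $60,175 · Dube: $32,825

Combined ownership shares = 1,229 + 1,963 + 3,347 + 3,910 + 2,133 = 12,582.
Unrounded shares: Kowalski 18,910.70; Lindqvist 30,204.80; Delacroix 51,500.49; Marchetti 60,163.41; Dube 32,820.60.
After rounding ($25): Kowalski $18,900; Lindqvist $30,200; Delacroix $51,500; Marchetti $60,175; Dube $32,825. Sum = $193,600.
No rounding difference to absorb.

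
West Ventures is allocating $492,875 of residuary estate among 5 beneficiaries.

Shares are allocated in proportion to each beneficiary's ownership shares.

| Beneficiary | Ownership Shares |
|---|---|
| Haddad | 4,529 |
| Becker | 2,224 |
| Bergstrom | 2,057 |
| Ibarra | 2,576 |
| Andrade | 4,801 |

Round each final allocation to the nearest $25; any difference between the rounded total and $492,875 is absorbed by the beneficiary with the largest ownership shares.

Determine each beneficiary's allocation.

Combined ownership shares = 4,529 + 2,224 + 2,057 + 2,576 + 4,801 = 16,187.
Proportional shares: Haddad 137,902.69; Becker 67,718.17; Bergstrom 62,633.22; Ibarra 78,436.15; Andrade 146,184.77.
Rounded to nearest $25: Haddad $137,900; Becker $67,725; Bergstrom $62,625; Ibarra $78,425; Andrade $146,175. Sum = $492,850.
Difference $492,875 − $492,850 = +$25 applied to largest ownership shares (Andrade): Andrade becomes $146,200.

Haddad: $137,900 | Becker: $67,725 | Bergstrom: $62,625 | Ibarra: $78,425 | Andrade: $146,200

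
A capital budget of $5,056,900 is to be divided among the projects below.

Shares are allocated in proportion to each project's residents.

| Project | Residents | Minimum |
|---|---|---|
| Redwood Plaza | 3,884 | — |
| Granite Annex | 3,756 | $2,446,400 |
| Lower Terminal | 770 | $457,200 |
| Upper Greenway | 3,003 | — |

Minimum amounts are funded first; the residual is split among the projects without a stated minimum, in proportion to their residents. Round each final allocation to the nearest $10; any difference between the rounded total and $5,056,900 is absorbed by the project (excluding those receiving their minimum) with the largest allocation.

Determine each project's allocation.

Redwood Plaza: $1,214,380; Granite Annex: $2,446,400; Lower Terminal: $457,200; Upper Greenway: $938,920

Fund the minimums — Granite Annex $2,446,400; Lower Terminal $457,200. Residual $2,153,300.
Residual split over remaining residents 6,887: Redwood Plaza 1,214,377.41 → $1,214,380; Upper Greenway 938,922.59 → $938,920.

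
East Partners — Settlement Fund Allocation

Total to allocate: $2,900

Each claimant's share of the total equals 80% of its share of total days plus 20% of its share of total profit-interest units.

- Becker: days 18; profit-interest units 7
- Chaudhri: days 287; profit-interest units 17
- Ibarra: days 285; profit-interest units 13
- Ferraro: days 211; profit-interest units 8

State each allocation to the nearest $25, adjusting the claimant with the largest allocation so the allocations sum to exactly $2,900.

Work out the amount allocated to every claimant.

Days total 801; profit-interest units total 45.
Blended shares (80% days + 20% profit-interest units): Becker 0.0491; Chaudhri 0.3622; Ibarra 0.3424; Ferraro 0.2463.
Unrounded shares: Becker 142.36; Chaudhri 1,050.37; Ibarra 993.02; Ferraro 714.25.
At nearest $25: Becker $150; Chaudhri $1,050; Ibarra $1,000; Ferraro $725. Sum = $2,925.
Difference $2,900 − $2,925 = −$25 applied to largest allocation (Chaudhri): Chaudhri becomes $1,025.

Becker: $150 | Chaudhri: $1,025 | Ibarra: $1,000 | Ferraro: $725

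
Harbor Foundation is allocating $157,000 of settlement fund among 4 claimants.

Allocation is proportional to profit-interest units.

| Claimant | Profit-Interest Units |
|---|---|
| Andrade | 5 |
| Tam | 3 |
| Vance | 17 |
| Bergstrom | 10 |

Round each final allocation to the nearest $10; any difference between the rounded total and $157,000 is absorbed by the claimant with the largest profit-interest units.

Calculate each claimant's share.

Sum of profit-interest units: 35.
Raw shares: Andrade 5/35 × $157,000 = 22,428.57; Tam 3/35 × $157,000 = 13,457.14; Vance 17/35 × $157,000 = 76,257.14; Bergstrom 10/35 × $157,000 = 44,857.14.
Rounded to nearest $10: Andrade $22,430; Tam $13,460; Vance $76,260; Bergstrom $44,860. Sum = $157,010.
Difference $157,000 − $157,010 = −$10 applied to largest profit-interest units (Vance): Vance becomes $76,250.

Andrade: $22,430 · Tam: $13,460 · Vance: $76,250 · Bergstrom: $44,860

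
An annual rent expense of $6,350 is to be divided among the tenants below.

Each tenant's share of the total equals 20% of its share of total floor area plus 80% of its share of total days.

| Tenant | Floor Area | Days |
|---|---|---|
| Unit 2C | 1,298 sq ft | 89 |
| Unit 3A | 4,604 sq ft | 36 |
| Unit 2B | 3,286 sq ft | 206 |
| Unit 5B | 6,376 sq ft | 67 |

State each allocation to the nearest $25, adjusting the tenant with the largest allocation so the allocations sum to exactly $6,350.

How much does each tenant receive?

Unit 2C: $1,250 · Unit 3A: $825 · Unit 2B: $2,900 · Unit 5B: $1,375

Floor area total 15,564; days total 398.
Composite weights (20% floor area + 80% days): Unit 2C 0.1956; Unit 3A 0.1315; Unit 2B 0.4563; Unit 5B 0.2166.
Pro-rata amounts: Unit 2C 1,241.89; Unit 3A 835.18; Unit 2B 2,897.48; Unit 5B 1,375.45.
At nearest $25: Unit 2C $1,250; Unit 3A $825; Unit 2B $2,900; Unit 5B $1,375. Sum = $6,350.
Rounded total matches; no reconciliation needed.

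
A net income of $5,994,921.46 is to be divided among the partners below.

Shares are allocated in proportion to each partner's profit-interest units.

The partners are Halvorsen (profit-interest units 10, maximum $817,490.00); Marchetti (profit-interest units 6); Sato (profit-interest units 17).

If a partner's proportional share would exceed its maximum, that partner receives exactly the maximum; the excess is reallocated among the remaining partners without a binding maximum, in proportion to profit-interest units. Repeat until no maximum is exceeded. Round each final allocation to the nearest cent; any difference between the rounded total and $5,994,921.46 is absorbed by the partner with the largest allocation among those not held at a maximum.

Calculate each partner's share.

Total profit-interest units = 33.
Pro-rata shares before constraints: Halvorsen 1,816,642.8667; Marchetti 1,089,985.7200; Sato 3,088,292.8733.
Cap binds for Halvorsen ($817,490.00); balance $5,177,431.46 reallocated over remaining profit-interest units 23.
Redistributed shares: Marchetti 1,350,634.2939 → $1,350,634.29; Sato 3,826,797.1661 → $3,826,797.17.

Halvorsen: $817,490.00 · Marchetti: $1,350,634.29 · Sato: $3,826,797.17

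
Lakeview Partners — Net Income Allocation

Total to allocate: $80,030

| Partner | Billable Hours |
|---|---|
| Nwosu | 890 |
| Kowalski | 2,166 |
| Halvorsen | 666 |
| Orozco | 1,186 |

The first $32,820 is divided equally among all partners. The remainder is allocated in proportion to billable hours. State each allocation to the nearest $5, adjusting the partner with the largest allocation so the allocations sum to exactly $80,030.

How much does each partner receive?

Nwosu: $16,765 · Kowalski: $29,040 · Halvorsen: $14,610 · Orozco: $19,615

Equal tier: $32,820 ÷ 4 = $8,205 apiece.
Remainder $47,210 by billable hours (total 4,908): Nwosu 8,560.90 → $8,560; Kowalski 20,834.73 → $20,835; Halvorsen 6,406.25 → $6,405; Orozco 11,408.12 → $11,410.
Totals: Nwosu $8,205 + $8,560 = $16,765; Kowalski $8,205 + $20,835 = $29,040; Halvorsen $8,205 + $6,405 = $14,610; Orozco $8,205 + $11,410 = $19,615.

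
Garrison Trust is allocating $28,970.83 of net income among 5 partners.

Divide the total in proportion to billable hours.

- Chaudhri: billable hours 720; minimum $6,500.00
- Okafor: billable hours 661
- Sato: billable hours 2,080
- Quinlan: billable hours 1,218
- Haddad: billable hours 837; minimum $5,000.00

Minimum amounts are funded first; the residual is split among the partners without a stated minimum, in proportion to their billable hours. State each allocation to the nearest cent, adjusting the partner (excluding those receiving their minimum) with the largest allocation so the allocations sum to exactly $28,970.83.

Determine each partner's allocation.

Chaudhri: $6,500.00; Okafor: $2,916.95; Sato: $9,178.92; Quinlan: $5,374.96; Haddad: $5,000.00

Guaranteed amounts: Chaudhri $6,500.00; Haddad $5,000.00. Balance $17,470.83.
Balance split over remaining billable hours 3,959: Okafor 2,916.9534 → $2,916.95; Sato 9,178.9155 → $9,178.92; Quinlan 5,374.9611 → $5,374.96.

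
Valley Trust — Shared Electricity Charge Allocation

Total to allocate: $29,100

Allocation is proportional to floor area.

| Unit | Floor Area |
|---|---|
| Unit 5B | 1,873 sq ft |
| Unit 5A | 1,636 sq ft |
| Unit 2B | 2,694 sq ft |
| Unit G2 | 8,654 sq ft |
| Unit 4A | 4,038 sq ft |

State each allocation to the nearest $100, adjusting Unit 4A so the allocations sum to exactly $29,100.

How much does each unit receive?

Unit 5B: $2,900 · Unit 5A: $2,500 · Unit 2B: $4,100 · Unit G2: $13,300 · Unit 4A: $6,300

Floor area total: 18,895.
Unrounded shares: Unit 5B 1,873/18,895 × $29,100 = 2,884.59; Unit 5A 1,636/18,895 × $29,100 = 2,519.59; Unit 2B 2,694/18,895 × $29,100 = 4,149.00; Unit G2 8,654/18,895 × $29,100 = 13,327.94; Unit 4A 4,038/18,895 × $29,100 = 6,218.88.
After rounding ($100): Unit 5B $2,900; Unit 5A $2,500; Unit 2B $4,100; Unit G2 $13,300; Unit 4A $6,200. Sum = $29,000.
Difference $29,100 − $29,000 = +$100 applied to Unit 4A: Unit 4A becomes $6,300.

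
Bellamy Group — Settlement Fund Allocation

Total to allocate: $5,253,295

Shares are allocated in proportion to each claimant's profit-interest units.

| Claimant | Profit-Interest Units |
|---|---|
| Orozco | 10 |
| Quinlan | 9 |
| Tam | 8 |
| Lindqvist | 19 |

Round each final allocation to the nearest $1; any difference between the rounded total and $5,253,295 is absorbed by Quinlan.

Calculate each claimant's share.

Combined profit-interest units = 46.
Pro-rata amounts: Orozco 10/46 × $5,253,295 = 1,142,020.65; Quinlan 9/46 × $5,253,295 = 1,027,818.59; Tam 8/46 × $5,253,295 = 913,616.52; Lindqvist 19/46 × $5,253,295 = 2,169,839.24.
After rounding ($1): Orozco $1,142,021; Quinlan $1,027,819; Tam $913,617; Lindqvist $2,169,839. Sum = $5,253,296.
Difference $5,253,295 − $5,253,296 = −$1 applied to Quinlan: Quinlan becomes $1,027,818.

Orozco: $1,142,021 | Quinlan: $1,027,818 | Tam: $913,617 | Lindqvist: $2,169,839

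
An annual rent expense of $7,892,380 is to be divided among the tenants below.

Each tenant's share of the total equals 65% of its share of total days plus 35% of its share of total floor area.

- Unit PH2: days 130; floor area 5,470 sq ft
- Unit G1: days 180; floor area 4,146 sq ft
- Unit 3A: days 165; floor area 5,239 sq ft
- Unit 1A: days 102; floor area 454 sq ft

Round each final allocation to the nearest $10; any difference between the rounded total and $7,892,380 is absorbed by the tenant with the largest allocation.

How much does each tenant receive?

Days total 577; floor area total 15,309.
Composite weights (65% days + 35% floor area): Unit PH2 0.2715; Unit G1 0.2976; Unit 3A 0.3057; Unit 1A 0.1253.
Unrounded shares: Unit PH2 2,142,815.08; Unit G1 2,348,459.30; Unit 3A 2,412,315.14; Unit 1A 988,790.47.
Rounded to nearest $10: Unit PH2 $2,142,820; Unit G1 $2,348,460; Unit 3A $2,412,320; Unit 1A $988,790. Sum = $7,892,390.
Difference $7,892,380 − $7,892,390 = −$10 applied to largest allocation (Unit 3A): Unit 3A becomes $2,412,310.

Unit PH2: $2,142,820; Unit G1: $2,348,460; Unit 3A: $2,412,310; Unit 1A: $988,790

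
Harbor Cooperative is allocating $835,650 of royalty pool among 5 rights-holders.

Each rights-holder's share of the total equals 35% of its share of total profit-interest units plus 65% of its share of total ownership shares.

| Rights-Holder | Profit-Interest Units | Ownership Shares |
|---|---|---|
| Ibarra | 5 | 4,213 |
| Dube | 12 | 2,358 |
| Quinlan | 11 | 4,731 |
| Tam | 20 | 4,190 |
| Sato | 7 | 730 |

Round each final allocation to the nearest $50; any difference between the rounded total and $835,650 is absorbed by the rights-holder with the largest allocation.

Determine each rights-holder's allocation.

Profit-interest units total 55; ownership shares total 16,222.
Combined weights (35% profit-interest units + 65% ownership shares): Ibarra 0.2006; Dube 0.1708; Quinlan 0.2596; Tam 0.2952; Sato 0.0738.
Proportional shares: Ibarra 167,655.67; Dube 142,767.83; Quinlan 216,906.86; Tam 246,652.14; Sato 61,667.51.
At nearest $50: Ibarra $167,650; Dube $142,750; Quinlan $216,900; Tam $246,650; Sato $61,650. Sum = $835,600.
Difference $835,650 − $835,600 = +$50 applied to largest allocation (Tam): Tam becomes $246,700.

Ibarra: $167,650; Dube: $142,750; Quinlan: $216,900; Tam: $246,700; Sato: $61,650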